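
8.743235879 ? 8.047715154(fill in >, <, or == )>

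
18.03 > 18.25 False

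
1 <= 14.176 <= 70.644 True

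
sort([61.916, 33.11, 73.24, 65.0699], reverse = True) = [73.24, 65.0699, 61.916, 33.11]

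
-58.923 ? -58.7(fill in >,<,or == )<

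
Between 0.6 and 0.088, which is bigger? 0.6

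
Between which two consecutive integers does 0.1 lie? 0 and 1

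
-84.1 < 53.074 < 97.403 True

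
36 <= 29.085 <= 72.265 False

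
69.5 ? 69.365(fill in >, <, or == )>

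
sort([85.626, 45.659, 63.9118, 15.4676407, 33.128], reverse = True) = [85.626, 63.9118, 45.659, 33.128, 15.4676407]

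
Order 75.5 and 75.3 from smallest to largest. 75.3, 75.5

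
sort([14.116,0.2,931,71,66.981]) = [0.2,14.116,66.981,71,931]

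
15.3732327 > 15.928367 False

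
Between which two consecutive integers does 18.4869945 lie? 18 and 19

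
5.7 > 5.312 True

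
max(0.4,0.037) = 0.4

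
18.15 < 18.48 True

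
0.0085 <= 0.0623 True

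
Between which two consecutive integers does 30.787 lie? 30 and 31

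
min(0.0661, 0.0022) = 0.0022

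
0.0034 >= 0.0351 False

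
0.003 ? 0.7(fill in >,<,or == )<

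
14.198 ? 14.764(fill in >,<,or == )<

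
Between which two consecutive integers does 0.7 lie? 0 and 1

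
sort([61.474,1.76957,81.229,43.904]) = [1.76957,43.904,61.474,81.229]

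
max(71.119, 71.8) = 71.8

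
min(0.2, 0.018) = 0.018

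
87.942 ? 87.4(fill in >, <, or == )>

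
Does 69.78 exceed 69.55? Yes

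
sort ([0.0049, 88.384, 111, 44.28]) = [0.0049, 44.28, 88.384, 111]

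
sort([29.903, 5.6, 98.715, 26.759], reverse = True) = [98.715, 29.903, 26.759, 5.6]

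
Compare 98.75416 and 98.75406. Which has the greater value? 98.75416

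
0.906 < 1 True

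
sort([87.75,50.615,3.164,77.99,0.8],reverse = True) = [87.75,77.99,50.615,3.164,0.8]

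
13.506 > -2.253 True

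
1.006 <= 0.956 False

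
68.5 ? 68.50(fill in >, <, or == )==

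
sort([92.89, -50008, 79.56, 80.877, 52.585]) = [-50008, 52.585, 79.56, 80.877, 92.89]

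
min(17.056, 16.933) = 16.933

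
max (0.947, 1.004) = 1.004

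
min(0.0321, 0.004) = 0.004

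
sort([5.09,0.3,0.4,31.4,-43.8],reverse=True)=[31.4,5.09,0.4,0.3,-43.8]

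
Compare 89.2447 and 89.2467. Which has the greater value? 89.2467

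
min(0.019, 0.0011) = 0.0011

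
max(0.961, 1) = 1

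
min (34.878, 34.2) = 34.2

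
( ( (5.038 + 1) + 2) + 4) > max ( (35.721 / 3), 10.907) True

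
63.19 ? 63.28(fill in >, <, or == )<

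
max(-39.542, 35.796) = 35.796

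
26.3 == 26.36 False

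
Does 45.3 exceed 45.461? No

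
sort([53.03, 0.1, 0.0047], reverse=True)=[53.03, 0.1, 0.0047]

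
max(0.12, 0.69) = 0.69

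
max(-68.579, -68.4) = -68.4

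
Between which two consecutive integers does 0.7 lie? 0 and 1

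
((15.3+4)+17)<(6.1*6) True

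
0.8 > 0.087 True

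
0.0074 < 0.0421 True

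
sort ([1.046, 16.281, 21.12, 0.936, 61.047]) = [0.936, 1.046, 16.281, 21.12, 61.047]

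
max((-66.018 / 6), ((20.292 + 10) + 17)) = 47.292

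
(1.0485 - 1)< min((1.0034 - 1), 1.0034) False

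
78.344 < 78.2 False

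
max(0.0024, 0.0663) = 0.0663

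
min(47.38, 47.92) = 47.38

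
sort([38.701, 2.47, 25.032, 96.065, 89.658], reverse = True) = [96.065, 89.658, 38.701, 25.032, 2.47]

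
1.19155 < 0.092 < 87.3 False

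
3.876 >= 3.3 True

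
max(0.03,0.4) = 0.4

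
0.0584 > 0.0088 True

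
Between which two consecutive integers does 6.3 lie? 6 and 7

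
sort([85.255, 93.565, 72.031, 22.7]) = [22.7, 72.031, 85.255, 93.565]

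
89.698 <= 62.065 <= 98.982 False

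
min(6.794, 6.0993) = 6.0993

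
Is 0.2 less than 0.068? No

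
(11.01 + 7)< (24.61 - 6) True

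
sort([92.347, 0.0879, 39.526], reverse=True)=[92.347, 39.526, 0.0879]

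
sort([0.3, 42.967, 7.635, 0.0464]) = [0.0464, 0.3, 7.635, 42.967]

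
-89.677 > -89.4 False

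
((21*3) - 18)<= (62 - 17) True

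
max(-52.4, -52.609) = -52.4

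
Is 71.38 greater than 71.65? No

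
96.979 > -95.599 True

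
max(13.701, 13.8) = 13.8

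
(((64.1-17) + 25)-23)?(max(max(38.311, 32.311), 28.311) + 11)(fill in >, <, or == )<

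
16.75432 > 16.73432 True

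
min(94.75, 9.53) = 9.53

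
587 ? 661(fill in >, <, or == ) <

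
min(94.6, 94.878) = 94.6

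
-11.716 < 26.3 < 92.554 True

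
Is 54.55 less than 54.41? No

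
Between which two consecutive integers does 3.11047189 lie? 3 and 4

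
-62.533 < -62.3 True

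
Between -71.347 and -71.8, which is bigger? -71.347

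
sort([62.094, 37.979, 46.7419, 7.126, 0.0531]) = [0.0531, 7.126, 37.979, 46.7419, 62.094]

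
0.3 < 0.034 False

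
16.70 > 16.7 False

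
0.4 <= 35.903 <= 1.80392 False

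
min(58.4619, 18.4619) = 18.4619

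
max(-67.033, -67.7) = -67.033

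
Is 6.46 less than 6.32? No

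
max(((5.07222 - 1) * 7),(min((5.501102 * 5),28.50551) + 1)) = 28.50554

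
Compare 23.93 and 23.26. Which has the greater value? 23.93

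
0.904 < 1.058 True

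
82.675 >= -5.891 True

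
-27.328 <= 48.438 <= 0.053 False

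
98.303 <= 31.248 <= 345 False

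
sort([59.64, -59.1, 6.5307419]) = [-59.1, 6.5307419, 59.64]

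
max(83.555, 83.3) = 83.555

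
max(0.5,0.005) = 0.5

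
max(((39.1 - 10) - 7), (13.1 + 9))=22.1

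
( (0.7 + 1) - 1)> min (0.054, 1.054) True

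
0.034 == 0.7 False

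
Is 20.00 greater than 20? No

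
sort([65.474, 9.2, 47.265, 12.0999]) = [9.2, 12.0999, 47.265, 65.474]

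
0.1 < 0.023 False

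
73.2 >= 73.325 False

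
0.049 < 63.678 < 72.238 True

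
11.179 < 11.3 True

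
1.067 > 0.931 True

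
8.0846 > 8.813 False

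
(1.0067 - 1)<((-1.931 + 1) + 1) True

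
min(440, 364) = 364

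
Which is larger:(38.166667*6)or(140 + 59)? (38.166667*6)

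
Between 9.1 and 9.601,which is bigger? 9.601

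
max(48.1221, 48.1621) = 48.1621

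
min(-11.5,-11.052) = -11.5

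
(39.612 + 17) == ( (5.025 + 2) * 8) False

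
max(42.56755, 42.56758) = 42.56758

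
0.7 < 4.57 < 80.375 True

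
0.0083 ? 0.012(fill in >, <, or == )<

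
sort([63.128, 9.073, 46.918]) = [9.073, 46.918, 63.128]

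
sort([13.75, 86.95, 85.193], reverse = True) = [86.95, 85.193, 13.75]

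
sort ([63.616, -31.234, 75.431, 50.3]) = [-31.234, 50.3, 63.616, 75.431]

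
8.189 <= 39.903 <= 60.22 True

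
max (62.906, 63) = 63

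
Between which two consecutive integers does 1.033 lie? 1 and 2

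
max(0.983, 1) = 1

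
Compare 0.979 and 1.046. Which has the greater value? 1.046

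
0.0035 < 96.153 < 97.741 True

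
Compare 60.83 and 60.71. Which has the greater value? 60.83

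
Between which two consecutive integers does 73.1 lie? 73 and 74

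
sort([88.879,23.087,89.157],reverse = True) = [89.157,88.879,23.087]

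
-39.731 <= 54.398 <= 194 True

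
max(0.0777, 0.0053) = 0.0777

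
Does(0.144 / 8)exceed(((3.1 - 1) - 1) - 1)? No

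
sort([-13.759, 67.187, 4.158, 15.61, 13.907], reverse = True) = [67.187, 15.61, 13.907, 4.158, -13.759]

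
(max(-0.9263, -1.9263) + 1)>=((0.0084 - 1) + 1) True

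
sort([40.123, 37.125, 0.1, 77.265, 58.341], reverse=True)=[77.265, 58.341, 40.123, 37.125, 0.1]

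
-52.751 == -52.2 False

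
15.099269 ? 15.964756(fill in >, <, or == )<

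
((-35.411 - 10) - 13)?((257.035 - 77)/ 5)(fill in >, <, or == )<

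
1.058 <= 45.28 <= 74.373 True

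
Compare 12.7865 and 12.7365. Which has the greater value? 12.7865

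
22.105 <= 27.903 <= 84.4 True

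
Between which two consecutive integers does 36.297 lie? 36 and 37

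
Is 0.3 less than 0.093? No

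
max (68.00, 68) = 68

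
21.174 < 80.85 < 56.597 False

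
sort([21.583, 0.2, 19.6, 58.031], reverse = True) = [58.031, 21.583, 19.6, 0.2]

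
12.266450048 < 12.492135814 True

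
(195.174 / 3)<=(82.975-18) False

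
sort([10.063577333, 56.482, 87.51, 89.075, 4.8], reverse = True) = [89.075, 87.51, 56.482, 10.063577333, 4.8]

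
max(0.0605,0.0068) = 0.0605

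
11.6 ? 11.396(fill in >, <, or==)>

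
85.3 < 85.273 False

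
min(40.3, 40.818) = 40.3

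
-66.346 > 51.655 False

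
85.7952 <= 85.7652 False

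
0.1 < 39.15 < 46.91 True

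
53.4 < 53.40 False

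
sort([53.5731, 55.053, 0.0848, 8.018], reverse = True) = [55.053, 53.5731, 8.018, 0.0848]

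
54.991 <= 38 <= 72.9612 False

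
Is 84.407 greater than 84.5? No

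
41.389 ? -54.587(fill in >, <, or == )>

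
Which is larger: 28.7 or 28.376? 28.7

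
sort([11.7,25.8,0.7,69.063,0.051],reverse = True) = [69.063,25.8,11.7,0.7,0.051]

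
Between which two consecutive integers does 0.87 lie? 0 and 1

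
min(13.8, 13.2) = 13.2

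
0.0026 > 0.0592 False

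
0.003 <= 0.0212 True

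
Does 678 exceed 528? Yes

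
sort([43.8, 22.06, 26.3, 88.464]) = [22.06, 26.3, 43.8, 88.464]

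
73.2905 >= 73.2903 True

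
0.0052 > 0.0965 False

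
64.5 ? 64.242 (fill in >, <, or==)>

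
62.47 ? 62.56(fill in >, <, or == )<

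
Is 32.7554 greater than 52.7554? No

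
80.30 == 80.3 True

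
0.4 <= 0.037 False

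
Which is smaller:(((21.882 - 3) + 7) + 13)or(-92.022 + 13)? (-92.022 + 13)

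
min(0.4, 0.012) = 0.012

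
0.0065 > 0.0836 False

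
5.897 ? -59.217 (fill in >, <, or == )>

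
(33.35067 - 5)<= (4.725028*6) False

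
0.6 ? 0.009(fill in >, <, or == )>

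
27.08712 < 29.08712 True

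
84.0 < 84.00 False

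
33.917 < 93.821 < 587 True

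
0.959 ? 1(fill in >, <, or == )<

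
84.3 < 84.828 True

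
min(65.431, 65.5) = 65.431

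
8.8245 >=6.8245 True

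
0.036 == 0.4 False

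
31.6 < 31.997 True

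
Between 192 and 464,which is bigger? 464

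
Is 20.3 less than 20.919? Yes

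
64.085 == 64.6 False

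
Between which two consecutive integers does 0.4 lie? 0 and 1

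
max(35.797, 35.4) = 35.797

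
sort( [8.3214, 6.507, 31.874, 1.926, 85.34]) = [1.926, 6.507, 8.3214, 31.874, 85.34]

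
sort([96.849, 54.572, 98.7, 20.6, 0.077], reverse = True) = [98.7, 96.849, 54.572, 20.6, 0.077]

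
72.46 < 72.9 True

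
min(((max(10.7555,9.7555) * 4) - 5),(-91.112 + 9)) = -82.112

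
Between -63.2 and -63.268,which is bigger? -63.2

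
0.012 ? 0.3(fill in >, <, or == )<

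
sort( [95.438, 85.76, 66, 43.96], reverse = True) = [95.438, 85.76, 66, 43.96]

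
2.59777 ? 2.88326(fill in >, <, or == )<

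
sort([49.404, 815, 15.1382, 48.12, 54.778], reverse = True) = [815, 54.778, 49.404, 48.12, 15.1382]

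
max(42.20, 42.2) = 42.2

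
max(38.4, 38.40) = 38.40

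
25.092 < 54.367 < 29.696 False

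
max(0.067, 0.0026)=0.067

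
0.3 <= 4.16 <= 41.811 True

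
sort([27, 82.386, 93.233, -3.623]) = [-3.623, 27, 82.386, 93.233]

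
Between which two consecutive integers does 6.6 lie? 6 and 7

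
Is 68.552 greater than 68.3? Yes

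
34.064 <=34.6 True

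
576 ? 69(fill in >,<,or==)>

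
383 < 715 True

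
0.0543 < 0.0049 False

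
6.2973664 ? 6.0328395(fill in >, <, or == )>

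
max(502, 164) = 502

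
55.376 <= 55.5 True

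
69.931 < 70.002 True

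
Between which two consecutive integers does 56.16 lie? 56 and 57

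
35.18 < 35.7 True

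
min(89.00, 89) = 89.00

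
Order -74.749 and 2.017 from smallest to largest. -74.749, 2.017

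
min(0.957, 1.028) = 0.957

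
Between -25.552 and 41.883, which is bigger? 41.883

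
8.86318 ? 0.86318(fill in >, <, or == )>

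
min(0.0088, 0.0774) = 0.0088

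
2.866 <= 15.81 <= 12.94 False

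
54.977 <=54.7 False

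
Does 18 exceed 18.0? No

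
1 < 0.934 False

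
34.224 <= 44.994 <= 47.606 True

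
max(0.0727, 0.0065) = 0.0727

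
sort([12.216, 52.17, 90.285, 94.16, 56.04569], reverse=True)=[94.16, 90.285, 56.04569, 52.17, 12.216]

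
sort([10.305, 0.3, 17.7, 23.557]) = [0.3, 10.305, 17.7, 23.557]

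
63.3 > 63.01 True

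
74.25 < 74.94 True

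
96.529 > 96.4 True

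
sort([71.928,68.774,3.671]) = [3.671,68.774,71.928]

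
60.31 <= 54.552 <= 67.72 False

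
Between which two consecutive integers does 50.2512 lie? 50 and 51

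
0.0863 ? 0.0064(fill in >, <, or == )>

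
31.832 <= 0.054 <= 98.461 False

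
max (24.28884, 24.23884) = 24.28884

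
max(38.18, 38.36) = 38.36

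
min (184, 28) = 28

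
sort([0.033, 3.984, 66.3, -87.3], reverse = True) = [66.3, 3.984, 0.033, -87.3]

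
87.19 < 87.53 True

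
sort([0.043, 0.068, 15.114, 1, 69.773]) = [0.043, 0.068, 1, 15.114, 69.773]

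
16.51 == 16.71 False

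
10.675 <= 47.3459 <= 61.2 True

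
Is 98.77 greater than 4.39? Yes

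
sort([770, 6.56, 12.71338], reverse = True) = [770, 12.71338, 6.56]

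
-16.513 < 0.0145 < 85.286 True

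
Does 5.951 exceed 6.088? No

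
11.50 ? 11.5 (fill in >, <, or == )==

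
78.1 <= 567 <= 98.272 False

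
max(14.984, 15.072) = 15.072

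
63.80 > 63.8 False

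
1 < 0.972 False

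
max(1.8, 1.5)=1.8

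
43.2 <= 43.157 False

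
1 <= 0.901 False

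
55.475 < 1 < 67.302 False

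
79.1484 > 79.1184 True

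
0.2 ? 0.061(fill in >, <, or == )>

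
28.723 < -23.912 False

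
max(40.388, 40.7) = 40.7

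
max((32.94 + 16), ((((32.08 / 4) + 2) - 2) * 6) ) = 48.94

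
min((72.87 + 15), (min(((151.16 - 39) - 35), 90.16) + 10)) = 87.16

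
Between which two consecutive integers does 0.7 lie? 0 and 1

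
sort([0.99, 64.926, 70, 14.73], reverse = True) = [70, 64.926, 14.73, 0.99]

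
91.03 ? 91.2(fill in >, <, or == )<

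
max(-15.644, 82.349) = 82.349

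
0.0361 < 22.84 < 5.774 False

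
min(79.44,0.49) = 0.49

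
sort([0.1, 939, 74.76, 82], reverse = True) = [939, 82, 74.76, 0.1]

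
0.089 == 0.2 False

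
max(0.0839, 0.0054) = 0.0839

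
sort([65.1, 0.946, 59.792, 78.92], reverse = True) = [78.92, 65.1, 59.792, 0.946]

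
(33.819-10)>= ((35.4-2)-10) True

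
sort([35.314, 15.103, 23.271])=[15.103, 23.271, 35.314]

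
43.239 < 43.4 True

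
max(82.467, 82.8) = 82.8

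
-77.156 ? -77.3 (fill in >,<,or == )>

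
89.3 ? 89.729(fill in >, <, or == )<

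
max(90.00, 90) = 90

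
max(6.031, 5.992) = 6.031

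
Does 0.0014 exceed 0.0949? No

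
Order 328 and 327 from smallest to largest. 327,328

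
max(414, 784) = 784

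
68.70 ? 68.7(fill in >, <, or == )==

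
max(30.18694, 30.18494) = 30.18694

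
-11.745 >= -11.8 True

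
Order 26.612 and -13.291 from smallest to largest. -13.291, 26.612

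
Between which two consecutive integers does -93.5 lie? -94 and -93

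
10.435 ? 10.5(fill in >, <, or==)<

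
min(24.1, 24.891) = 24.1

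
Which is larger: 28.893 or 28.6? 28.893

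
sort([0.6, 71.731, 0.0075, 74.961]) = [0.0075, 0.6, 71.731, 74.961]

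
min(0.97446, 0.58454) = 0.58454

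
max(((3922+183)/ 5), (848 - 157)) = 821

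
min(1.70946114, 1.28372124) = 1.28372124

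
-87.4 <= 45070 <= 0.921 False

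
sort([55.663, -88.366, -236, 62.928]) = [-236, -88.366, 55.663, 62.928]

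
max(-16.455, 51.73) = 51.73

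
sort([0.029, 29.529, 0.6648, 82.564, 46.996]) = [0.029, 0.6648, 29.529, 46.996, 82.564]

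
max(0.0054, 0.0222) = 0.0222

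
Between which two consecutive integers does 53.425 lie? 53 and 54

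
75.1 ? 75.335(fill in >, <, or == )<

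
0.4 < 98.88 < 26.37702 False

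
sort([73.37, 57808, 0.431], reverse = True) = [57808, 73.37, 0.431]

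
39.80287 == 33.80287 False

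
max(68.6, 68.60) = 68.60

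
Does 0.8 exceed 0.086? Yes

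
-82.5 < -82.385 True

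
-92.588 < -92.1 True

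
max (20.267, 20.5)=20.5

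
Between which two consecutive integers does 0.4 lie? 0 and 1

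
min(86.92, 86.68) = 86.68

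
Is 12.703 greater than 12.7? Yes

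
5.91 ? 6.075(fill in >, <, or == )<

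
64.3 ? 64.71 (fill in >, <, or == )<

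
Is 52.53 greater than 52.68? No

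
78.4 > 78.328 True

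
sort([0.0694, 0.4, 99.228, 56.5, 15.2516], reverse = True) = [99.228, 56.5, 15.2516, 0.4, 0.0694]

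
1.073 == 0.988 False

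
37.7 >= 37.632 True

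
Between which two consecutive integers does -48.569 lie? -49 and -48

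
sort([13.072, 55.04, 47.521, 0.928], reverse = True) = [55.04, 47.521, 13.072, 0.928]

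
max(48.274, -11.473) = 48.274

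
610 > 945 False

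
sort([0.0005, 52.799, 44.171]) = [0.0005, 44.171, 52.799]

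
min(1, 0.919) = 0.919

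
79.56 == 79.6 False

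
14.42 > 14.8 False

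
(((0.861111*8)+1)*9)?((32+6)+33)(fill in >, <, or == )<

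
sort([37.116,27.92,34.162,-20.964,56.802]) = [-20.964,27.92,34.162,37.116,56.802]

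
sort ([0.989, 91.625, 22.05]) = [0.989, 22.05, 91.625]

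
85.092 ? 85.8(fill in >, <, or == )<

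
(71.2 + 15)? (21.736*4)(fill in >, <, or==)<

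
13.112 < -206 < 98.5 False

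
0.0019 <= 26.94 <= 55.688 True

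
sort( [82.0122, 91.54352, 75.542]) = [75.542, 82.0122, 91.54352]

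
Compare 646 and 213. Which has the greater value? 646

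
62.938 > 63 False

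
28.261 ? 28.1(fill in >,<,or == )>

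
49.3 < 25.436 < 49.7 False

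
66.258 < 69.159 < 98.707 True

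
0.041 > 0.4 False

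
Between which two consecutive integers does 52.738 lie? 52 and 53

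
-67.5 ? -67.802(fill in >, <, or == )>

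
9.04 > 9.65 False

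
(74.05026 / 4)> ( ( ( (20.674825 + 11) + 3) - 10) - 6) False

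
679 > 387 True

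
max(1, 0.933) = 1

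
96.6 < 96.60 False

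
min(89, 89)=89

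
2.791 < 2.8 True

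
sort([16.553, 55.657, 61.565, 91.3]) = [16.553, 55.657, 61.565, 91.3]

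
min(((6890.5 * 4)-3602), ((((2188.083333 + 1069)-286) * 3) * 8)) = 23960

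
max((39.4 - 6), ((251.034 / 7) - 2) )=33.862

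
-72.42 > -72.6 True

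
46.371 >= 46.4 False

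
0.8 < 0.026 False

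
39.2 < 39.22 True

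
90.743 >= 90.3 True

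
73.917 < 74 True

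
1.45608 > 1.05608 True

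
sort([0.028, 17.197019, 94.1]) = [0.028, 17.197019, 94.1]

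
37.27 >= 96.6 False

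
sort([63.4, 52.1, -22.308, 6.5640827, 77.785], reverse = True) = [77.785, 63.4, 52.1, 6.5640827, -22.308]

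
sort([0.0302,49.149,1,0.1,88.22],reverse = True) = [88.22,49.149,1,0.1,0.0302]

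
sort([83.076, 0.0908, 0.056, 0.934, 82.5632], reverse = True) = [83.076, 82.5632, 0.934, 0.0908, 0.056]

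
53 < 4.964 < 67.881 False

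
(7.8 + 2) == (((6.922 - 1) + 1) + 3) False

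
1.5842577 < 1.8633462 True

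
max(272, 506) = 506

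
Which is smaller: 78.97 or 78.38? 78.38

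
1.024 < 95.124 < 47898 True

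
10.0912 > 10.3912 False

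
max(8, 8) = 8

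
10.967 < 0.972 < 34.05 False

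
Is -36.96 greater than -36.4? No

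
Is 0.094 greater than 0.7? No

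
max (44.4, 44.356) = 44.4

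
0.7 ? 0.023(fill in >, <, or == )>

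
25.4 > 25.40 False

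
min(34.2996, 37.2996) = 34.2996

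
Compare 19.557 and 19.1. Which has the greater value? 19.557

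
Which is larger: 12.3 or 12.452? 12.452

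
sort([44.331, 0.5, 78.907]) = [0.5, 44.331, 78.907]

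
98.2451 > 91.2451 True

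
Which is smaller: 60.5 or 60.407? 60.407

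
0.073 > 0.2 False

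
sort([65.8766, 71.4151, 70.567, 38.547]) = [38.547, 65.8766, 70.567, 71.4151]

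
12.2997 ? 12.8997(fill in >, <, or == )<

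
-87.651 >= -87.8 True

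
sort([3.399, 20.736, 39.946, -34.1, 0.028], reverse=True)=[39.946, 20.736, 3.399, 0.028, -34.1]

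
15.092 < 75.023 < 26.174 False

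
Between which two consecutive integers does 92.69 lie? 92 and 93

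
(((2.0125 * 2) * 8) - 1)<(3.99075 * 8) True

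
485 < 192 False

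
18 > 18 False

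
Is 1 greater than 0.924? Yes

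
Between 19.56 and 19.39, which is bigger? 19.56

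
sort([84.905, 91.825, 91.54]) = [84.905, 91.54, 91.825]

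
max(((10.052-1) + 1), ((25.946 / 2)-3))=10.052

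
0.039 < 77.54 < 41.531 False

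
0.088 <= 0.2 True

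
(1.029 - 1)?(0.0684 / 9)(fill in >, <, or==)>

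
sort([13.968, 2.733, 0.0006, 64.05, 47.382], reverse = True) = [64.05, 47.382, 13.968, 2.733, 0.0006]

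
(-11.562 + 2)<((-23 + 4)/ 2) True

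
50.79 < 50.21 False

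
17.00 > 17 False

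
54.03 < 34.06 False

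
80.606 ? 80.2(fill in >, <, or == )>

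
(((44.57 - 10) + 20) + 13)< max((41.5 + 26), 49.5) False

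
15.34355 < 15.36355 True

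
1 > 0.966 True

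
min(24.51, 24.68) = 24.51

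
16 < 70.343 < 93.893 True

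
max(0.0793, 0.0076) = 0.0793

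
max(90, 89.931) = 90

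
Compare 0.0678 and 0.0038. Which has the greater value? 0.0678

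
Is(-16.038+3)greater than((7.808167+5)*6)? No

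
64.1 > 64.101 False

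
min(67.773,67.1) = 67.1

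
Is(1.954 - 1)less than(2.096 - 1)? Yes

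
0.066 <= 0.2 True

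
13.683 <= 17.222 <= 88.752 True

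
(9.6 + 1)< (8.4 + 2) False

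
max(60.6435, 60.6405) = 60.6435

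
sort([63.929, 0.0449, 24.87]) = [0.0449, 24.87, 63.929]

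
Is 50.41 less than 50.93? Yes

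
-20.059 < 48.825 True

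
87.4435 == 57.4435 False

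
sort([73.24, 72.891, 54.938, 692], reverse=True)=[692, 73.24, 72.891, 54.938]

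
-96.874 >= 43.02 False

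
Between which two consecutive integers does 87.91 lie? 87 and 88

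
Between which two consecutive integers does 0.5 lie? 0 and 1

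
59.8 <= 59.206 False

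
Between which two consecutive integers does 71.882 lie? 71 and 72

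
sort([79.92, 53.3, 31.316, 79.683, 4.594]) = [4.594, 31.316, 53.3, 79.683, 79.92]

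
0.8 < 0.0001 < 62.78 False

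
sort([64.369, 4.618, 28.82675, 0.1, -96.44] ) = [-96.44, 0.1, 4.618, 28.82675, 64.369]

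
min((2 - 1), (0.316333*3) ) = 0.948999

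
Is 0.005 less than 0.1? Yes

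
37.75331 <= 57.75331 True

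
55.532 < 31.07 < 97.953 False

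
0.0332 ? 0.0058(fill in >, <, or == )>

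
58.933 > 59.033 False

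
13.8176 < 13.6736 False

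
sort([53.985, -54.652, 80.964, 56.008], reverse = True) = [80.964, 56.008, 53.985, -54.652]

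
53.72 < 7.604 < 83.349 False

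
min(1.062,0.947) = 0.947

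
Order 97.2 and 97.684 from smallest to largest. 97.2, 97.684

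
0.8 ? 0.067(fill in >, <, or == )>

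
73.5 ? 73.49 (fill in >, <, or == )>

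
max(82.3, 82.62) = 82.62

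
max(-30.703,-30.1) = -30.1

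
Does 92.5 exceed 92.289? Yes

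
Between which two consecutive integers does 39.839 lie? 39 and 40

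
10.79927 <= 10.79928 True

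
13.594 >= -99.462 True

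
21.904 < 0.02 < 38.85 False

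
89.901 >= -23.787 True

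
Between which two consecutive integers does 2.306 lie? 2 and 3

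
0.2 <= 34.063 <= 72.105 True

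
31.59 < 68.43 True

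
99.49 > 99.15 True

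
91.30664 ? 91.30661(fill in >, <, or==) >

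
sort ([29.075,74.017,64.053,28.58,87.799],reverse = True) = [87.799,74.017,64.053,29.075,28.58]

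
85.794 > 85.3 True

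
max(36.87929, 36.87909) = 36.87929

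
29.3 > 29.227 True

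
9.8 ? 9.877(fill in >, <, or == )<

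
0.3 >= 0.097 True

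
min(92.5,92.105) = 92.105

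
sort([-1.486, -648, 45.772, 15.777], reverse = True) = [45.772, 15.777, -1.486, -648]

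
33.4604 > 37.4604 False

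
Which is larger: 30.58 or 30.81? 30.81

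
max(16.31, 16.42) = 16.42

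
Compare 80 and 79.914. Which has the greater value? 80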